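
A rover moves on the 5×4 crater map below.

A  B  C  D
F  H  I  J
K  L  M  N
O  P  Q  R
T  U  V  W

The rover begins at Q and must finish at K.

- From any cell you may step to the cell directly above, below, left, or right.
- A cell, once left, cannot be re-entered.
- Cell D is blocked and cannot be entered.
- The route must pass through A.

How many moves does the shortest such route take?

Any route passes through A somewhere between Q and K. Summing Manhattan distances along the two legs (Q → A → K) gives a lower bound of 5 + 2 = 7 moves.
A route of 7 moves achieves this: Q → M → I → C → B → A → F → K.
Since 7 matches the lower bound, it is optimal.

7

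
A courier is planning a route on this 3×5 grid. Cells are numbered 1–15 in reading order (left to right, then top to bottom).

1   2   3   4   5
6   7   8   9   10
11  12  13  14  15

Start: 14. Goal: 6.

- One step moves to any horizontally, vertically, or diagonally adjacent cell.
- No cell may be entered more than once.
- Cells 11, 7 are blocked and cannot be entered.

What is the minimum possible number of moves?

3

With diagonal moves allowed, the Chebyshev distance max(|Δrow|,|Δcol|) from 14 to 6 is 3, so at least 3 moves are needed.
A route of 3 moves achieves this: 14 → 8 → 2 → 6.
Since 3 matches the lower bound, it is optimal.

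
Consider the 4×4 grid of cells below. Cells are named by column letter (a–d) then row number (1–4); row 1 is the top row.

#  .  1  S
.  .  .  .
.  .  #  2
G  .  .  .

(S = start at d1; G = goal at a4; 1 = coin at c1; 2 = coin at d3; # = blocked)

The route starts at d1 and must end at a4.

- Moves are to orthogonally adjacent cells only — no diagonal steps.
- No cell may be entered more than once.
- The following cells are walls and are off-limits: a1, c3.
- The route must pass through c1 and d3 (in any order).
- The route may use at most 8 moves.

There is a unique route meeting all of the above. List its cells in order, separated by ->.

d1 -> c1 -> c2 -> d2 -> d3 -> d4 -> c4 -> b4 -> a4

The 8-move cap with required stops at c1, d3 leaves no slack for detours.
Route from d1: left 1 to c1, down 1 to c2, right 1 to d2, down 2 to d4, left 3 to a4 — 8 moves in all.
Check: all required cells visited; 8 ≤ 8 moves.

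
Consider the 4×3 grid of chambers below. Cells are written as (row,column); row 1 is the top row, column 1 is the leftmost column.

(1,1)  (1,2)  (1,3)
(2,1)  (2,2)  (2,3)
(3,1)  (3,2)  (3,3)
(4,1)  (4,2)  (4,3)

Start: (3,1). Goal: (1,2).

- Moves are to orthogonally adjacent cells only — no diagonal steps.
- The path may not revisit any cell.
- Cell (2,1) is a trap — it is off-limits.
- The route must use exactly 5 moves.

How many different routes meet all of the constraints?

4

Need simple routes of exactly 5 moves from (3,1) to (1,2) (Manhattan distance 3, so 1 moves are spent on a detour and 1 undoing it).
Enumerating: (3,1) (4,1) (4,2) (3,2) (2,2) (1,2) | (3,1) (3,2) (2,2) (2,3) (1,3) (1,2) | (3,1) (3,2) (3,3) (2,3) (1,3) (1,2) | (3,1) (3,2) (3,3) (2,3) (2,2) (1,2).
That gives 4 routes.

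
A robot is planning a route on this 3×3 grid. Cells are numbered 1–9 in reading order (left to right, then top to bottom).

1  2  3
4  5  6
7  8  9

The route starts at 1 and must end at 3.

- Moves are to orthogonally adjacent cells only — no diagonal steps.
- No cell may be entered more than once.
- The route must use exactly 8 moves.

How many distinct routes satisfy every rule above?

Need simple routes of exactly 8 moves from 1 to 3 (Manhattan distance 2, so 3 moves are spent on a detour and 3 undoing it).
Enumerating: 1 4 7 8 9 6 5 2 3 | 1 2 5 4 7 8 9 6 3.
That gives 2 routes.

2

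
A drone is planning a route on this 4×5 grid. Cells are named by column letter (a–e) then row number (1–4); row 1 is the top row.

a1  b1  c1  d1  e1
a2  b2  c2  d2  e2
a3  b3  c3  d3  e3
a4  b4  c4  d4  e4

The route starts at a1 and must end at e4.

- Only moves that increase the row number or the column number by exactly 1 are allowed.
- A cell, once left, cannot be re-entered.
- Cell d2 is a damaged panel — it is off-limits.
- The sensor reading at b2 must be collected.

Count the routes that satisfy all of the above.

A right/down-only route from a1 to e4 makes exactly 3 down-moves and 4 right-moves in some order.
With no other constraints that would be C(7,3) = 35 routes.
Split at b2 and multiply the segment counts (each segment already excludes blocked cells): a1→b2: 2; b2→e4: 7; product = 14.
That gives 14 routes.

14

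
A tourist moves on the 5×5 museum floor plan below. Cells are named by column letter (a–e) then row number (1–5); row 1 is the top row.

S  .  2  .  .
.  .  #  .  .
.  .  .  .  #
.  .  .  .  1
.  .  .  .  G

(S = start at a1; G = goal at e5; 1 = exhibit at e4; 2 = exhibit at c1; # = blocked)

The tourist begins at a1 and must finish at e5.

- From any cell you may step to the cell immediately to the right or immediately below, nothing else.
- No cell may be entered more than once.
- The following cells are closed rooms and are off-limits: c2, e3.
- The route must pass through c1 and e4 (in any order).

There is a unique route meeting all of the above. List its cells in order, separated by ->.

Moves only go right or down, so the column and row indices never decrease.
Route from a1: right 3 to d1, down 3 to d4, right 1 to e4, down 1 to e5 — 8 moves in all.
Check: all required cells visited.

a1 -> b1 -> c1 -> d1 -> d2 -> d3 -> d4 -> e4 -> e5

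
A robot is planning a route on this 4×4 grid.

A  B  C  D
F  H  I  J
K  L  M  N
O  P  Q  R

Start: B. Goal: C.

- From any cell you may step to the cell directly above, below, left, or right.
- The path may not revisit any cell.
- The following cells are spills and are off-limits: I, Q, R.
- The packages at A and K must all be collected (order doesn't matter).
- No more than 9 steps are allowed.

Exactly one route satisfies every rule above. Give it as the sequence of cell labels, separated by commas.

The budget equals the shortest possible length, so every move has to be on a shortest route through the required cells.
Route from B: left to A, 2× down (reaching K), 3× right (reaching N), 2× up (reaching D), left to C — 9 moves in all.
Check: all required cells visited; 9 ≤ 9 moves.

B, A, F, K, L, M, N, J, D, C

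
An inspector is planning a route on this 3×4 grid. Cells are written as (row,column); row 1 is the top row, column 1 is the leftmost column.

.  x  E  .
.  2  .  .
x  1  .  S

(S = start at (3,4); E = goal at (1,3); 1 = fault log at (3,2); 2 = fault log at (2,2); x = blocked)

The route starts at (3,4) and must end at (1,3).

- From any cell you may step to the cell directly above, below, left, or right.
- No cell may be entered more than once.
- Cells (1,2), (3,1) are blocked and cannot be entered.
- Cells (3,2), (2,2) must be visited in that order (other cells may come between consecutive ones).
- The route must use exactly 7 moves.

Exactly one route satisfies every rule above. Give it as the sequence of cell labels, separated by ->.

The waypoints must appear in the order (3,2), (2,2), with no cell reused.
Route from (3,4): left 2 to (3,2), up 1 to (2,2), right 2 to (2,4), up 1 to (1,4), left 1 to (1,3) — 7 moves in all.
Check: order respected (1 at step 2, 2 at step 3); 7 moves as required.

(3,4) -> (3,3) -> (3,2) -> (2,2) -> (2,3) -> (2,4) -> (1,4) -> (1,3)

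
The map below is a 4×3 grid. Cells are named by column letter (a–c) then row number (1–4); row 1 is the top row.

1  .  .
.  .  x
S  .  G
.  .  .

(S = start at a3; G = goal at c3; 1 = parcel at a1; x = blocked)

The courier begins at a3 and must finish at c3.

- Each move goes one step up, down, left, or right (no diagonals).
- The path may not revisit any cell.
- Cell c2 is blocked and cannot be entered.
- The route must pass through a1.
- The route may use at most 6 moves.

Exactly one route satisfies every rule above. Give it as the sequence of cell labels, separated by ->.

The budget equals the shortest possible length, so every move has to be on a shortest route through the required cells.
Route from a3: up 2 to a1, right 1 to b1, down 2 to b3, right 1 to c3 — 6 moves in all.
Check: all required cells visited; 6 ≤ 6 moves.

a3 -> a2 -> a1 -> b1 -> b2 -> b3 -> c3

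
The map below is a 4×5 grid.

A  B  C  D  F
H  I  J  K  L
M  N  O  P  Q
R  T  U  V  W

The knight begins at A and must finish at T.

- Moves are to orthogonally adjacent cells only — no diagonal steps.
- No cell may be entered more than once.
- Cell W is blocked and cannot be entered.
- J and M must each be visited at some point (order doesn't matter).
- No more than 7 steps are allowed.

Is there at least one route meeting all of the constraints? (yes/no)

no

Even ignoring the no-revisit rule, getting from A to T, taking the cheapest ordering A → J → M → T needs at least 3 + 3 + 2 = 8 moves (Manhattan distance per leg), which exceeds the 7-move limit.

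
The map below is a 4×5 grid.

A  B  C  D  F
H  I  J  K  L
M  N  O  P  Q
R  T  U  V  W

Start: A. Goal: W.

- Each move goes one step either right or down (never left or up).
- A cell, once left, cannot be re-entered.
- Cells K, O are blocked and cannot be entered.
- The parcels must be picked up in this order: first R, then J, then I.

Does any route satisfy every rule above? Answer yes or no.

no

J lies above R, so going from R to J would need an upward move — but moves only go right/down, so R cannot be visited before J.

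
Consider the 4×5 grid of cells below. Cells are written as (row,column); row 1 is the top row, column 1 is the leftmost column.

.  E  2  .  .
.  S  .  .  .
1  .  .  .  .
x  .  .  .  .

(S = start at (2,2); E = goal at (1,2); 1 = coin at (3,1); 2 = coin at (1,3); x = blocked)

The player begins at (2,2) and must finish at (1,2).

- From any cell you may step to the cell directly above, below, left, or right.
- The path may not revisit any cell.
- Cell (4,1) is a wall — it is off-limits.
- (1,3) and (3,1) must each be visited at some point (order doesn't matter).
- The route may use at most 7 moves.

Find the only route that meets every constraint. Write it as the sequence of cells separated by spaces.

(2,2) (2,1) (3,1) (3,2) (3,3) (2,3) (1,3) (1,2)

Any route must reach (1,3) and (3,1) and still end at (1,2) within 7 moves, so the order of the required stops is forced.
Route from (2,2): left to (2,1), down to (3,1), 2× right (reaching (3,3)), 2× up (reaching (1,3)), left to (1,2) — 7 moves in all.
Check: all required cells visited; 7 ≤ 7 moves.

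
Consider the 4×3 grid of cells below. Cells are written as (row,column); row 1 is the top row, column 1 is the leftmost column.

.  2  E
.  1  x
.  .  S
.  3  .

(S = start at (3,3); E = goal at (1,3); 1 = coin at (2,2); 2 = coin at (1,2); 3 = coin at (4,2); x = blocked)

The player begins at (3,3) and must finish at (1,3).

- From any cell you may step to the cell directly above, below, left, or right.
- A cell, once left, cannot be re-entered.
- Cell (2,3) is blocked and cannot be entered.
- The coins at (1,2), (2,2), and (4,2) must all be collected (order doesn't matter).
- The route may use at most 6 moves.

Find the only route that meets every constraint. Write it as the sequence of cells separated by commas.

Any route must reach (1,2), (2,2), and (4,2) and still end at (1,3) within 6 moves, so the order of the required stops is forced.
Route from (3,3): down to (4,3), left to (4,2), 3× up (reaching (1,2)), right to (1,3) — 6 moves in all.
Check: all required cells visited; 6 ≤ 6 moves.

(3,3), (4,3), (4,2), (3,2), (2,2), (1,2), (1,3)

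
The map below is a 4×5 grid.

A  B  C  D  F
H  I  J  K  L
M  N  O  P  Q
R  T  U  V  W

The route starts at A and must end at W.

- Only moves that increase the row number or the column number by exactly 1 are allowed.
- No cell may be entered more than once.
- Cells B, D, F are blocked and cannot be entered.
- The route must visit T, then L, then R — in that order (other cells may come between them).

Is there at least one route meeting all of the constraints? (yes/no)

L lies above T, so going from T to L would need an upward move — but moves only go right/down, so T cannot be visited before L.

no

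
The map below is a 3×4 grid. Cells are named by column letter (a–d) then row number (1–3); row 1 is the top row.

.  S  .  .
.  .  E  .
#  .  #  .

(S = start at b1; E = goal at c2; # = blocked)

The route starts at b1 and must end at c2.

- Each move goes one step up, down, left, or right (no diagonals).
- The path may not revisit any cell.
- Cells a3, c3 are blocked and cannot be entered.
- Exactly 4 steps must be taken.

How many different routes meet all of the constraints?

Need simple routes of exactly 4 moves from b1 to c2 (Manhattan distance 2, so 1 moves are spent on a detour and 1 undoing it).
Enumerating: b1 a1 a2 b2 c2 | b1 c1 d1 d2 c2.
That gives 2 routes.

2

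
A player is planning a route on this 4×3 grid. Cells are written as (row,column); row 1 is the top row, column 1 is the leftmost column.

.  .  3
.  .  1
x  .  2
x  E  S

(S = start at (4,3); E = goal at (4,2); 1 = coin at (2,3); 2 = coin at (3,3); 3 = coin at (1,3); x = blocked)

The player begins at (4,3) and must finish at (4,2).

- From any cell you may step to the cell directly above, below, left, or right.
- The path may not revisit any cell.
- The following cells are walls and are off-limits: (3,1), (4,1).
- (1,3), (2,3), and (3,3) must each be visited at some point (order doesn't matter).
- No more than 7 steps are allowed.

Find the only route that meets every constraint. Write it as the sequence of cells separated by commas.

Any route must reach (1,3), (2,3), and (3,3) and still end at (4,2) within 7 moves, so the order of the required stops is forced.
Route from (4,3): up 3 to (1,3), left 1 to (1,2), down 3 to (4,2) — 7 moves in all.
Check: all required cells visited; 7 ≤ 7 moves.

(4,3), (3,3), (2,3), (1,3), (1,2), (2,2), (3,2), (4,2)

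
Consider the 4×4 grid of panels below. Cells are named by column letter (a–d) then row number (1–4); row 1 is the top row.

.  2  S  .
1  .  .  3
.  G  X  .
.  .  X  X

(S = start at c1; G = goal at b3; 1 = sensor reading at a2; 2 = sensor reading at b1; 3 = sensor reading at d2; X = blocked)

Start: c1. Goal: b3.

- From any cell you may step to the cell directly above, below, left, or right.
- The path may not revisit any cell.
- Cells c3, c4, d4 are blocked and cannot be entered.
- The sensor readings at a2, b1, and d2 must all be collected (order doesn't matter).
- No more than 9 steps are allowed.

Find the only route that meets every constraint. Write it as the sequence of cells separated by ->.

The 9-move cap with required stops at a2, b1, d2 leaves no slack for detours.
Route from c1: right 1 to d1, down 1 to d2, left 2 to b2, up 1 to b1, left 1 to a1, down 2 to a3, right 1 to b3 — 9 moves in all.
Check: all required cells visited; 9 ≤ 9 moves.

c1 -> d1 -> d2 -> c2 -> b2 -> b1 -> a1 -> a2 -> a3 -> b3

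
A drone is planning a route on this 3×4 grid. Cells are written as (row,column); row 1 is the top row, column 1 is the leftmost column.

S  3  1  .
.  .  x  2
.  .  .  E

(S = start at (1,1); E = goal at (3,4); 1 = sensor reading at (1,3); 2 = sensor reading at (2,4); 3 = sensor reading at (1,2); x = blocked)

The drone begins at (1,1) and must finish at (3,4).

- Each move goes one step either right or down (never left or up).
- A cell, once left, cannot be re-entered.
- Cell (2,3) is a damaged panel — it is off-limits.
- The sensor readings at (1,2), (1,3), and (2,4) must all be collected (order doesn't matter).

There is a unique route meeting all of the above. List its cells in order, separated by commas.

(1,1), (1,2), (1,3), (1,4), (2,4), (3,4)

Moves only go right or down, so the column and row indices never decrease.
Route from (1,1): 3× right (reaching (1,4)), 2× down (reaching (3,4)) — 5 moves in all.
Check: all required cells visited.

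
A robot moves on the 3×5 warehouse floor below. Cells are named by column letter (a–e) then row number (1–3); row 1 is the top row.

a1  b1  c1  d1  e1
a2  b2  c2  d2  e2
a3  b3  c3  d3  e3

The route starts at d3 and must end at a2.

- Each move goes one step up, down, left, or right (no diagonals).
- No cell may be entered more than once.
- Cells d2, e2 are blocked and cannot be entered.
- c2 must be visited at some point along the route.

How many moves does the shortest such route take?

Any route passes through c2 somewhere between d3 and a2. Summing Manhattan distances along the two legs (d3 → c2 → a2) gives a lower bound of 2 + 2 = 4 moves.
A route of 4 moves achieves this: d3 → c3 → c2 → b2 → a2.
Since 4 matches the lower bound, it is optimal.

4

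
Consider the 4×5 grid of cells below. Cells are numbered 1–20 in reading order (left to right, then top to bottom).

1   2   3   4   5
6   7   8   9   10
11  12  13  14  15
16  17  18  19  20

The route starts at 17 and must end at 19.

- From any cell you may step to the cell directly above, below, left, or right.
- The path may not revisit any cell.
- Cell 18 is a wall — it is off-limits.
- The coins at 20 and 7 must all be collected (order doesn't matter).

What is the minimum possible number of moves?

8

Any route passes through 20 and 7 in some order between 17 and 19. Summing Manhattan distances along each leg and taking the cheapest ordering (17 → 7 → 20 → 19) gives a lower bound of 2 + 5 + 1 = 8 moves.
A route of 8 moves achieves this: 17 → 12 → 7 → 8 → 13 → 14 → 15 → 20 → 19.
Since 8 matches the lower bound, it is optimal.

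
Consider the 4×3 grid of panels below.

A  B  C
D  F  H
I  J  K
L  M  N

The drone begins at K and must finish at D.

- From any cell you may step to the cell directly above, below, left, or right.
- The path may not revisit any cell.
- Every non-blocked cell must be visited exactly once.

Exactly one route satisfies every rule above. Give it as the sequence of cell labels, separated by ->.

K -> N -> M -> L -> I -> J -> F -> H -> C -> B -> A -> D

Need to visit all 12 open cells exactly once, starting at K and ending at D.
Cell N has only two open neighbours (K and M), so the path must pass straight through it: one of those is the cell it's entered from and the other is where it exits.
Route from K: down 1 to N, left 2 to L, up 1 to I, right 1 to J, up 1 to F, right 1 to H, up 1 to C, left 2 to A, down 1 to D — 11 moves in all.
Check: all 12 open cells covered.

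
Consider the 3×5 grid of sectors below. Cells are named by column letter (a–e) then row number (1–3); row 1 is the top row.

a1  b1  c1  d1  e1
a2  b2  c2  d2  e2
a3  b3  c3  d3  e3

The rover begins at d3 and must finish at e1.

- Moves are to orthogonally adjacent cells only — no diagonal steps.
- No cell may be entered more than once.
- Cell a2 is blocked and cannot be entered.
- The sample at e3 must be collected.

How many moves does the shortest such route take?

Any route passes through e3 somewhere between d3 and e1. Summing Manhattan distances along the two legs (d3 → e3 → e1) gives a lower bound of 1 + 2 = 3 moves.
A route of 3 moves achieves this: d3 → e3 → e2 → e1.
Since 3 matches the lower bound, it is optimal.

3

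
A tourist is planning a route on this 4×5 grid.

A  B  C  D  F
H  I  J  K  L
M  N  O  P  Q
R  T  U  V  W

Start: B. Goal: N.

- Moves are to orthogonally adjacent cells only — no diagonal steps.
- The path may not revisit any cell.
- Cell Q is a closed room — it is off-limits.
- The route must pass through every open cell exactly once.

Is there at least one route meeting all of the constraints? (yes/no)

Cell W has only one open neighbour but is neither the start nor the goal, so a Hamiltonian route would have to both enter and leave it through the same neighbour — impossible without revisiting.

no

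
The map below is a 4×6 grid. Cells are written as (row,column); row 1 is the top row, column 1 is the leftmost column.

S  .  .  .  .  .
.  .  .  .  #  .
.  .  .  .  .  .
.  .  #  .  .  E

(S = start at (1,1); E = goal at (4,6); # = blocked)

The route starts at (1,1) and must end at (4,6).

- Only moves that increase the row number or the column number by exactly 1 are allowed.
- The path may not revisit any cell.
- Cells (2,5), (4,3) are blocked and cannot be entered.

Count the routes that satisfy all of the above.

31

A right/down-only route from (1,1) to (4,6) makes exactly 3 down-moves and 5 right-moves in some order.
With no other constraints that would be C(8,3) = 56 routes.
Subtract routes through each blocked cell (inclusion–exclusion for overlaps): − through (2,5): 15 − through (4,3): 10 → 31.
That gives 31 routes.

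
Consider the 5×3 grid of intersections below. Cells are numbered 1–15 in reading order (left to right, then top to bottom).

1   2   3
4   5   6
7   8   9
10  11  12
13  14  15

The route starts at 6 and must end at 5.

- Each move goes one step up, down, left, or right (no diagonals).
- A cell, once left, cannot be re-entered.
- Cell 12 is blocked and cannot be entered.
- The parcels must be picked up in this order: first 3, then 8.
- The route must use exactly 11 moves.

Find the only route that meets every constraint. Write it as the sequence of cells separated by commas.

6, 3, 2, 1, 4, 7, 10, 13, 14, 11, 8, 5

The waypoints must appear in the order 3, 8, with no cell reused.
Route from 6: up 1 to 3, left 2 to 1, down 4 to 13, right 1 to 14, up 3 to 5 — 11 moves in all.
Check: order respected (3 at step 1, 8 at step 10); 11 moves as required.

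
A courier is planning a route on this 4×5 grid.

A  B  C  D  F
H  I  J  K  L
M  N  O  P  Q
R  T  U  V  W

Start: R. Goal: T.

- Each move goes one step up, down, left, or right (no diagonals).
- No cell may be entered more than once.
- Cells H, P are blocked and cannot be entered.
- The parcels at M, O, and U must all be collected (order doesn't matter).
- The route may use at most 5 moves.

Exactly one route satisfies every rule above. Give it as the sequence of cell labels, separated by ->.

The 5-move cap with required stops at M, O, U leaves no slack for detours.
Route from R: up 1 to M, right 2 to O, down 1 to U, left 1 to T — 5 moves in all.
Check: all required cells visited; 5 ≤ 5 moves.

R -> M -> N -> O -> U -> T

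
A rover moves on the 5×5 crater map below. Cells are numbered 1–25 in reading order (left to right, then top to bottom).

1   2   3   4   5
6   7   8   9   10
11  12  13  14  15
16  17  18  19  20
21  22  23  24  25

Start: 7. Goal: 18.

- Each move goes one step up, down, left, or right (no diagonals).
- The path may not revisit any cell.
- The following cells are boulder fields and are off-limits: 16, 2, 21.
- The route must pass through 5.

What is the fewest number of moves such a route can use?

9

Any route passes through 5 somewhere between 7 and 18. Summing Manhattan distances along the two legs (7 → 5 → 18) gives a lower bound of 4 + 5 = 9 moves.
A route of 9 moves achieves this: 7 → 8 → 3 → 4 → 5 → 10 → 15 → 20 → 19 → 18.
Since 9 matches the lower bound, it is optimal.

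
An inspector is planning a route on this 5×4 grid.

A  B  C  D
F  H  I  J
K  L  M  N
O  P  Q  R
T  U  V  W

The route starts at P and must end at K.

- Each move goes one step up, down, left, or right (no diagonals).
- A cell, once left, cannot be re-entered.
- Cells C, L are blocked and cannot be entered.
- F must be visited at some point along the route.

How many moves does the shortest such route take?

Any route passes through F somewhere between P and K. Summing Manhattan distances along the two legs (P → F → K) gives a lower bound of 3 + 1 = 4 moves.
The shortest route satisfying every rule uses 6 moves: P → Q → M → I → H → F → K.
The no-revisit rule (legs can't share cells) pushes the minimum above the 4-move bound; an exhaustive check rules out every length from 4 to 5, leaving 6 as the minimum.

6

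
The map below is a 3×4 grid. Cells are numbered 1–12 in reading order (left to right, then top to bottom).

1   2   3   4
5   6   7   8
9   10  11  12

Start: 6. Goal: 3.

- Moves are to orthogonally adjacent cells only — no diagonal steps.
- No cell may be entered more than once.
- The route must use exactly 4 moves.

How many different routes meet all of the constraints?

Need simple routes of exactly 4 moves from 6 to 3 (Manhattan distance 2, so 1 moves are spent on a detour and 1 undoing it).
Enumerating: 6 10 11 7 3 | 6 5 1 2 3 | 6 7 8 4 3.
That gives 3 routes.

3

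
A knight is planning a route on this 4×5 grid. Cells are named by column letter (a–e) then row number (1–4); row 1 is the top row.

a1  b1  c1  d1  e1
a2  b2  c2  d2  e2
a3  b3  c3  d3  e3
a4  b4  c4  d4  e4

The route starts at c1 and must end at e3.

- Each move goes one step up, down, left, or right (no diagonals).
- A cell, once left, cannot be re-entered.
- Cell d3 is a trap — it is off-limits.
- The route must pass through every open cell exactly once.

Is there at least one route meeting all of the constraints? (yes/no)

yes

One route that works: c1 → d1 → e1 → e2 → d2 → c2 → c3 → b3 → b2 → b1 → a1 → a2 → a3 → a4 → b4 → c4 → d4 → e4 → e3.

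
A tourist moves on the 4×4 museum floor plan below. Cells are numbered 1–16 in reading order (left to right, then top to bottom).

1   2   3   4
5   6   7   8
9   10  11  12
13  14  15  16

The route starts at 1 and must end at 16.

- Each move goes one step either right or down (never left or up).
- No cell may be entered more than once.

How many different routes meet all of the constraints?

A right/down-only route from 1 to 16 makes exactly 3 down-moves and 3 right-moves in some order.
With no other constraints that would be C(6,3) = 20 routes.
That gives 20 routes.

20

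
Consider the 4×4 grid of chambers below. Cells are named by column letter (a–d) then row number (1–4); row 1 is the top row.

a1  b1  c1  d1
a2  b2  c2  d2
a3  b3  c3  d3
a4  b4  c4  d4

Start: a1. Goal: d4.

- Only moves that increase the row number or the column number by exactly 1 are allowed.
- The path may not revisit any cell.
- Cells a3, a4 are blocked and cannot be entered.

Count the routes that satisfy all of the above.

16

A right/down-only route from a1 to d4 makes exactly 3 down-moves and 3 right-moves in some order.
With no other constraints that would be C(6,3) = 20 routes.
Subtract routes through each blocked cell (inclusion–exclusion for overlaps): − through a3: 4 − through a4: 1 + through a3&a4: 1 → 16.
That gives 16 routes.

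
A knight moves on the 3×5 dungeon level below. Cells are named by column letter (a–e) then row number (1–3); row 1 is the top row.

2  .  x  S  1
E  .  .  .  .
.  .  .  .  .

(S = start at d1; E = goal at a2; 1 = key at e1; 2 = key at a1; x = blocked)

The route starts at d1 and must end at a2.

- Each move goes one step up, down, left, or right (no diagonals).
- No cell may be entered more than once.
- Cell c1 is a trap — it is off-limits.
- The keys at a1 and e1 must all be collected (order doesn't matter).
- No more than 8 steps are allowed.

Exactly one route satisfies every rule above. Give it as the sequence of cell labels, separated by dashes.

Any route must reach a1 and e1 and still end at a2 within 8 moves, so the order of the required stops is forced.
Route from d1: right 1 to e1, down 1 to e2, left 3 to b2, up 1 to b1, left 1 to a1, down 1 to a2 — 8 moves in all.
Check: all required cells visited; 8 ≤ 8 moves.

d1 - e1 - e2 - d2 - c2 - b2 - b1 - a1 - a2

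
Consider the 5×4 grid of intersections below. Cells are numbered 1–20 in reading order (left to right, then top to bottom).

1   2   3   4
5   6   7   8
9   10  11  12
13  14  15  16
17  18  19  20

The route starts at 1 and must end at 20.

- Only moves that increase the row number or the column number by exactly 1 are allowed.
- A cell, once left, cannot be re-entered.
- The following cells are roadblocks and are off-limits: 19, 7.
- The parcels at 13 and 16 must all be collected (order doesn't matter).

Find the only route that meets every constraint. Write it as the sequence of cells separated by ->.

1 -> 5 -> 9 -> 13 -> 14 -> 15 -> 16 -> 20

Moves only go right or down, so the column and row indices never decrease.
Route from 1: down 3 to 13, right 3 to 16, down 1 to 20 — 7 moves in all.
Check: all required cells visited.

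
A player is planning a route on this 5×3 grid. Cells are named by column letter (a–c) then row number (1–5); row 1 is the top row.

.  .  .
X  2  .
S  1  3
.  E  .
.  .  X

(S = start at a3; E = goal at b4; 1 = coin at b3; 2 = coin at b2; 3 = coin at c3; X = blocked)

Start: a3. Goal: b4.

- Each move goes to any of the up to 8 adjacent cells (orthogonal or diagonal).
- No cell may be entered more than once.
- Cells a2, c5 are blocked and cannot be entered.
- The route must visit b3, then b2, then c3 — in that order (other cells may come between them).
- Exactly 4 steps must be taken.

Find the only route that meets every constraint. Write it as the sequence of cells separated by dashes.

The waypoints must appear in the order b3, b2, c3, with no cell reused.
Route from a3: right 1 to b3, up 1 to b2, down-right 1 to c3, down-left 1 to b4 — 4 moves in all.
Check: order respected (1 at step 1, 2 at step 2, 3 at step 3); 4 moves as required.

a3 - b3 - b2 - c3 - b4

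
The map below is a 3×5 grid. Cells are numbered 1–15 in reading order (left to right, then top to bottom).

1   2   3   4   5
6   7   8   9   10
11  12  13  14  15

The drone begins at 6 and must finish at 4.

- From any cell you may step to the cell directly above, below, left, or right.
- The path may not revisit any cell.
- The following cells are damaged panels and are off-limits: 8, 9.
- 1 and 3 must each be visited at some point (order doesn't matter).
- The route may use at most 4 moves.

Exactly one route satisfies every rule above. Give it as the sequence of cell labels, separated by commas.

The budget equals the shortest possible length, so every move has to be on a shortest route through the required cells.
Route from 6: up 1 to 1, right 3 to 4 — 4 moves in all.
Check: all required cells visited; 4 ≤ 4 moves.

6, 1, 2, 3, 4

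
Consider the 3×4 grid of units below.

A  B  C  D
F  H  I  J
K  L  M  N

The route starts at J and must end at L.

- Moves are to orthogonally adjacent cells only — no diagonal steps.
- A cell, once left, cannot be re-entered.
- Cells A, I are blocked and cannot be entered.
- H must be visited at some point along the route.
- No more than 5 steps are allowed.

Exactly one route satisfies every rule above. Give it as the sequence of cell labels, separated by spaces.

The budget equals the shortest possible length, so every move has to be on a shortest route through the required cells.
Route from J: up 1 to D, left 2 to B, down 2 to L — 5 moves in all.
Check: all required cells visited; 5 ≤ 5 moves.

J D C B H L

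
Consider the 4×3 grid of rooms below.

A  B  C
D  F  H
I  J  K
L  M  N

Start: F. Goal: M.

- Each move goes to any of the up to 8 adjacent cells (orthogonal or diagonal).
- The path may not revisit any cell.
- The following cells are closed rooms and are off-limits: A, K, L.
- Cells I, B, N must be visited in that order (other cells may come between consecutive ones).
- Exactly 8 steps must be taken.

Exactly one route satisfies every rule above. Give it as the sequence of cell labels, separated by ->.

F -> I -> D -> B -> C -> H -> J -> N -> M

The waypoints must appear in the order I, B, N, with no cell reused.
Route from F: down-left to I, up to D, up-right to B, right to C, down to H, down-left to J, down-right to N, left to M — 8 moves in all.
Check: order respected (I at step 1, B at step 3, N at step 7); 8 moves as required.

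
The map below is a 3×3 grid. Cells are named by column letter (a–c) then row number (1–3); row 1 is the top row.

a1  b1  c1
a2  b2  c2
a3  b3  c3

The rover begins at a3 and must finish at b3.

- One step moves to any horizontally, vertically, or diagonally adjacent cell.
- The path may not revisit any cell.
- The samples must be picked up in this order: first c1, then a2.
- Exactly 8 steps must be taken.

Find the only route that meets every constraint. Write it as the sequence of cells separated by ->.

The waypoints must appear in the order c1, a2, with no cell reused.
Route from a3: up-right to b2, down-right to c3, 2× up (reaching c1), 2× left (reaching a1), down to a2, down-right to b3 — 8 moves in all.
Check: order respected (c1 at step 4, a2 at step 7); 8 moves as required.

a3 -> b2 -> c3 -> c2 -> c1 -> b1 -> a1 -> a2 -> b3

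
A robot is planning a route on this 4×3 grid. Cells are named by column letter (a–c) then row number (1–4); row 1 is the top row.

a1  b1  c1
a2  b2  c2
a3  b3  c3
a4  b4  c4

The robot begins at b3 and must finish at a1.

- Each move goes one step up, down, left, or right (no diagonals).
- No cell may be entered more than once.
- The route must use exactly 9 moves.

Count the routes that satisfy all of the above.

7

Need simple routes of exactly 9 moves from b3 to a1 (Manhattan distance 3, so 3 moves are spent on a detour and 3 undoing it).
Enumerating: b3 b2 c2 c3 c4 b4 a4 a3 a2 a1 | b3 b4 a4 a3 a2 b2 c2 c1 b1 a1 | b3 b4 c4 c3 c2 c1 b1 b2 a2 a1 | b3 a3 a4 b4 c4 c3 c2 c1 b1 a1 | b3 a3 a4 b4 c4 c3 c2 b2 b1 a1 | b3 a3 a4 b4 c4 c3 c2 b2 a2 a1 | b3 c3 c4 b4 a4 a3 a2 b2 b1 a1.
That gives 7 routes.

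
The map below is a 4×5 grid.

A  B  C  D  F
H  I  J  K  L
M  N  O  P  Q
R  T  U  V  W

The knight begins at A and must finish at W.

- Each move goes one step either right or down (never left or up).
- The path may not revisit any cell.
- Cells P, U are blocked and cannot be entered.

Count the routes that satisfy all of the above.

5

A right/down-only route from A to W makes exactly 3 down-moves and 4 right-moves in some order.
With no other constraints that would be C(7,3) = 35 routes.
Subtract routes through each blocked cell (inclusion–exclusion for overlaps): − through P: 20 − through U: 10 → 5.
That gives 5 routes.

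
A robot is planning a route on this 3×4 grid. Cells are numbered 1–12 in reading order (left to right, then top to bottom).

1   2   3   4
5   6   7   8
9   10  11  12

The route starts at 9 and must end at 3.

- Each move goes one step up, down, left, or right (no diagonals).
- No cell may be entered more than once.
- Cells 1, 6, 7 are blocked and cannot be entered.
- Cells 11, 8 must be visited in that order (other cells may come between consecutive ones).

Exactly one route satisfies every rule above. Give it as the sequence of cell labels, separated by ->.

9 -> 10 -> 11 -> 12 -> 8 -> 4 -> 3

The waypoints must appear in the order 11, 8, with no cell reused.
Route from 9: right 3 to 12, up 2 to 4, left 1 to 3 — 6 moves in all.
Check: order respected (11 at step 2, 8 at step 4).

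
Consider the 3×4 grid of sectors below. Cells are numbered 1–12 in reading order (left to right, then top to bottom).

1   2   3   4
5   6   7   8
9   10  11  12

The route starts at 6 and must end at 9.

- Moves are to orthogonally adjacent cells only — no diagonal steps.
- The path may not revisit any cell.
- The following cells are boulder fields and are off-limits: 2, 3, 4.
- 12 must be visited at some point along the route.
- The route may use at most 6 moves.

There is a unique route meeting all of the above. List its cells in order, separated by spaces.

Any route must reach 12 and still end at 9 within 6 moves, so the order of the required stops is forced.
Route from 6: right 2 to 8, down 1 to 12, left 3 to 9 — 6 moves in all.
Check: all required cells visited; 6 ≤ 6 moves.

6 7 8 12 11 10 9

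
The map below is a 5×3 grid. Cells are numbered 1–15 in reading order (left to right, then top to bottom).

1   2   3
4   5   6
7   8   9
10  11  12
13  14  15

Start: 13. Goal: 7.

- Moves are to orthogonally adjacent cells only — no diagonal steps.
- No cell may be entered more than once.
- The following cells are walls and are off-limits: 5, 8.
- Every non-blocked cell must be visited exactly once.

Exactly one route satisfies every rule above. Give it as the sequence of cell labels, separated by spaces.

13 10 11 14 15 12 9 6 3 2 1 4 7

Need to visit all 13 open cells exactly once, starting at 13 and ending at 7.
Cell 6 has only two open neighbours (3 and 9), so the path must pass straight through it: one of those is the cell it's entered from and the other is where it exits.
Route from 13: up 1 to 10, right 1 to 11, down 1 to 14, right 1 to 15, up 4 to 3, left 2 to 1, down 2 to 7 — 12 moves in all.
Check: all 13 open cells covered.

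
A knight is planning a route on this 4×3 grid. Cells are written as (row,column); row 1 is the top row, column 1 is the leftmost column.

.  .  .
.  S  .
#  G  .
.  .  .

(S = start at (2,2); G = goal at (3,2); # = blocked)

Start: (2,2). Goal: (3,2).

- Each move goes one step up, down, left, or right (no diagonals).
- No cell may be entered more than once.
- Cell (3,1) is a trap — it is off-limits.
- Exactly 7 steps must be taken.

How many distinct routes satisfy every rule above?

Need simple routes of exactly 7 moves from (2,2) to (3,2) (Manhattan distance 1, so 3 moves are spent on a detour and 3 undoing it).
Enumerating: (2,2) (1,2) (1,3) (2,3) (3,3) (4,3) (4,2) (3,2) | (2,2) (2,1) (1,1) (1,2) (1,3) (2,3) (3,3) (3,2).
That gives 2 routes.

2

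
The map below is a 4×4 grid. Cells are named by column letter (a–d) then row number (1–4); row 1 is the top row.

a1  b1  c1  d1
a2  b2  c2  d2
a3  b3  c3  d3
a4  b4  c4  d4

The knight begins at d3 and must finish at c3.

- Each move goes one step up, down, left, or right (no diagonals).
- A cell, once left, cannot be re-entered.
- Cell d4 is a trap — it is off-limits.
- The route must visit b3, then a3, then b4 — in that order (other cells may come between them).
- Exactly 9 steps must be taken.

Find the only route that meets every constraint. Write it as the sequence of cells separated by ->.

The waypoints must appear in the order b3, a3, b4, with no cell reused.
Route from d3: up to d2, 2× left (reaching b2), down to b3, left to a3, down to a4, 2× right (reaching c4), up to c3 — 9 moves in all.
Check: order respected (b3 at step 4, a3 at step 5, b4 at step 7); 9 moves as required.

d3 -> d2 -> c2 -> b2 -> b3 -> a3 -> a4 -> b4 -> c4 -> c3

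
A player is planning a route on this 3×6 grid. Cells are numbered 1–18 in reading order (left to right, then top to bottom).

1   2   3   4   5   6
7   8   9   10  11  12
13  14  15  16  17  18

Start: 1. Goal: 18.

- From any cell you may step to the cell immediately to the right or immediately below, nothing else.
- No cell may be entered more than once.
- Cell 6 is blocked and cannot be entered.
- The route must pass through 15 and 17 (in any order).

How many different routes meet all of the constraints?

6

A right/down-only route from 1 to 18 makes exactly 2 down-moves and 5 right-moves in some order.
With no other constraints that would be C(7,2) = 21 routes.
A monotone route can only reach the required cells in the order 15, 17, so split there and multiply the segment counts (each segment already excludes blocked cells): 1→15: 6; 15→17: 1; 17→18: 1; product = 6.
That gives 6 routes.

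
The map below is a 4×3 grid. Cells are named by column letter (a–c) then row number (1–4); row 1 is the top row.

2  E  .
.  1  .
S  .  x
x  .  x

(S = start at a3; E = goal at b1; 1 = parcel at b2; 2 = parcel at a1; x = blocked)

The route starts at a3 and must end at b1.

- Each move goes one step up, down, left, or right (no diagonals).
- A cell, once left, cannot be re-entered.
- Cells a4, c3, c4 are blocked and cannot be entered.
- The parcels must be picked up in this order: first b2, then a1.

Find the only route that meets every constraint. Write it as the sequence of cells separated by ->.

a3 -> b3 -> b2 -> a2 -> a1 -> b1

The waypoints must appear in the order b2, a1, with no cell reused.
Route from a3: right to b3, up to b2, left to a2, up to a1, right to b1 — 5 moves in all.
Check: order respected (1 at step 2, 2 at step 4).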